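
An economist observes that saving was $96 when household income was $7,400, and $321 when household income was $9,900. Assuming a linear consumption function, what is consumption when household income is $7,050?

MPS = ΔS/ΔY = (321 − 96)/(9900 − 7400) = 225/2500 = 0.09
MPC = 1 − MPS = 0.91
Autonomous saving = 96 − 0.09(7400) = -570, so a = 570
C = 570 + 0.91(7050) = 570 + 6415.5 = 6985.5

C = 6985.5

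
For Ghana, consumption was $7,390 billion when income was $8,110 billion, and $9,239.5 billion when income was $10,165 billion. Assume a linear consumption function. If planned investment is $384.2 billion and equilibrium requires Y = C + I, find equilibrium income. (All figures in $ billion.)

MPC = (9239.5 − 7390)/(10165 − 8110) = 1849.5/2055 = 0.9
a = 7390 − 0.9(8110) = 91
Equilibrium: Y = 91 + 0.9Y + 384.2
0.1Y = 475.2, so Y = 475.2/0.1 = 4752

Y = 4752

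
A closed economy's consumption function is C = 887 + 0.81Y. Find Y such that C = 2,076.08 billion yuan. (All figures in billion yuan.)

Y = 1468

887 + 0.81Y = 2076.08
0.81Y = 1189.08, so Y = 1189.08/0.81 = 1468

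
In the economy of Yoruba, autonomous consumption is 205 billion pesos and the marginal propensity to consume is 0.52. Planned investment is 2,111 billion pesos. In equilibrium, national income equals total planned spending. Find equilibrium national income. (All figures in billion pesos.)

Y = 4825

Y = C + I = 205 + 0.52Y + 2111
Y − 0.52Y = 2316
0.48Y = 2316, so Y = 2316/0.48 = 4825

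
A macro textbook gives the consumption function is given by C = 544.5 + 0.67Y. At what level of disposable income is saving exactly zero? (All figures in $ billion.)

At break-even, C = Y: 544.5 + 0.67Y = Y
0.33Y = 544.5, so Y = 544.5/0.33 = 1650

Y = 1650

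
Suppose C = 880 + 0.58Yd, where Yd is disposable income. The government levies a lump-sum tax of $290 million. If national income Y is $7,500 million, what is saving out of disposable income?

S = 2148.2

Yd = Y − T = 7500 − 290 = 7210
C = 880 + 0.58(7210) = 880 + 4181.8 = 5061.8
S = Yd − C = 7210 − 5061.8 = 2148.2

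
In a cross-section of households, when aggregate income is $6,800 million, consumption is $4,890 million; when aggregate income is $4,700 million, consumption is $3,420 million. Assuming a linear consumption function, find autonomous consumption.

a = 130

MPC = ΔC/ΔY = (4890 − 3420)/(6800 − 4700) = 1470/2100 = 0.7
a = C − MPC·Y = 3420 − 0.7(4700) = 3420 − 3290 = 130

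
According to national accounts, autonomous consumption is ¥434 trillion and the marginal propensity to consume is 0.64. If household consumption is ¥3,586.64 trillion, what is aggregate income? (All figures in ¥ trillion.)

434 + 0.64Y = 3586.64
0.64Y = 3152.64, so Y = 3152.64/0.64 = 4926

Y = 4926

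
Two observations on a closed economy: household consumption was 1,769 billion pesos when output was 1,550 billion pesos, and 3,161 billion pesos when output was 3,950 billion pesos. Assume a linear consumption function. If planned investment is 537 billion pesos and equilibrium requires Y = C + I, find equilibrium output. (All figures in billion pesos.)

MPC = (3161 − 1769)/(3950 − 1550) = 1392/2400 = 0.58
a = 1769 − 0.58(1550) = 870
Equilibrium: Y = 870 + 0.58Y + 537
0.42Y = 1407, so Y = 1407/0.42 = 3350

Y = 3350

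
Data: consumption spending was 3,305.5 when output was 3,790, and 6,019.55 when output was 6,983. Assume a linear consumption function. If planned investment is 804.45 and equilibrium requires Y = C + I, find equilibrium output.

MPC = (6019.55 − 3305.5)/(6983 − 3790) = 2714.05/3193 = 0.85
a = 3305.5 − 0.85(3790) = 84
Equilibrium: Y = 84 + 0.85Y + 804.45
0.15Y = 888.45, so Y = 888.45/0.15 = 5923

Y = 5923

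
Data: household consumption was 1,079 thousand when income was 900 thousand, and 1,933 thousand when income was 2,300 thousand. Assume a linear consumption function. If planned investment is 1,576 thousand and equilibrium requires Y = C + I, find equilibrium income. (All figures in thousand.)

MPC = (1933 − 1079)/(2300 − 900) = 854/1400 = 0.61
a = 1079 − 0.61(900) = 530
Equilibrium: Y = 530 + 0.61Y + 1576
0.39Y = 2106, so Y = 2106/0.39 = 5400

Y = 5400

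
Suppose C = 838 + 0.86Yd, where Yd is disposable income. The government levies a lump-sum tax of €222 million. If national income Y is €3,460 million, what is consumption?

Yd = Y − T = 3460 − 222 = 3238
C = 838 + 0.86(3238) = 838 + 2784.68 = 3622.68

C = 3622.68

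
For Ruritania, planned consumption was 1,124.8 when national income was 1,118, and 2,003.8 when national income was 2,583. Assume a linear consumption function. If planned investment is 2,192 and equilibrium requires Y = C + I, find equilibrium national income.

MPC = (2003.8 − 1124.8)/(2583 − 1118) = 879/1465 = 0.6
a = 1124.8 − 0.6(1118) = 454
Equilibrium: Y = 454 + 0.6Y + 2192
0.4Y = 2646, so Y = 2646/0.4 = 6615

Y = 6615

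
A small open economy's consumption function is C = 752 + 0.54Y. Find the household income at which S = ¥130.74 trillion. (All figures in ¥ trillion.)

Y = 1919

S = Y − C = -752 + 0.46Y
-752 + 0.46Y = 130.74, so 0.46Y = 882.74 and Y = 1919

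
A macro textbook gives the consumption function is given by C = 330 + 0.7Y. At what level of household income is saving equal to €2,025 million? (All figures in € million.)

Y = 7850

S = Y − C = -330 + 0.3Y
-330 + 0.3Y = 2025, so 0.3Y = 2355 and Y = 7850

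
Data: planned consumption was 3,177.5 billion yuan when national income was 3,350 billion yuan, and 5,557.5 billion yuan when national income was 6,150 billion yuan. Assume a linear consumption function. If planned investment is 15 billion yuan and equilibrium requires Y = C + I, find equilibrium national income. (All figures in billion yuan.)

Y = 2300

MPC = (5557.5 − 3177.5)/(6150 − 3350) = 2380/2800 = 0.85
a = 3177.5 − 0.85(3350) = 330
Equilibrium: Y = 330 + 0.85Y + 15
0.15Y = 345, so Y = 345/0.15 = 2300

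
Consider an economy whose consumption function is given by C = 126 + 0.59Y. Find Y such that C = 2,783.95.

126 + 0.59Y = 2783.95
0.59Y = 2657.95, so Y = 2657.95/0.59 = 4505

Y = 4505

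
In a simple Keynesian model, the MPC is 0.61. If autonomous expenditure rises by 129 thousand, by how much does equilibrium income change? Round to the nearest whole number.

ΔY ≈ 331

The multiplier is 1/(1 − MPC) = 1/0.39.
ΔY = 129/0.39 = 330.77 ≈ 331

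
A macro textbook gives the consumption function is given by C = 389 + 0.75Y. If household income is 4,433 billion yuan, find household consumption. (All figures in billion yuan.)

C = 389 + 0.75(4433) = 389 + 3324.75 = 3713.75

C = 3713.75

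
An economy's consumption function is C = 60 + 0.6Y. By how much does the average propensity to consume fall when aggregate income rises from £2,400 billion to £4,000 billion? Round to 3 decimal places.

ΔAPC = 0.010

At Y = 2400: C = 60 + 0.6(2400) = 1500, APC = 1500/2400 = 0.6250
At Y = 4000: C = 2460, APC = 2460/4000 = 0.6150
Fall in APC = 0.6250 − 0.6150 = 0.010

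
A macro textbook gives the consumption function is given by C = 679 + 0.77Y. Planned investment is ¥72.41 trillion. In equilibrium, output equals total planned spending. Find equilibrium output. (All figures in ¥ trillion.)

Y = C + I = 679 + 0.77Y + 72.41
Y − 0.77Y = 751.41
0.23Y = 751.41, so Y = 751.41/0.23 = 3267

Y = 3267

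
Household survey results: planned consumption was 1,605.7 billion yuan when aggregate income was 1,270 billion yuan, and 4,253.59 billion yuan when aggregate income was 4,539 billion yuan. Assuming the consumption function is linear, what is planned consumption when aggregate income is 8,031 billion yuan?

MPC = (4253.59 − 1605.7)/(4539 − 1270) = 2647.89/3269 = 0.81
a = 1605.7 − 0.81(1270) = 1605.7 − 1028.7 = 577
C = 577 + 0.81(8031) = 577 + 6505.11 = 7082.11

C = 7082.11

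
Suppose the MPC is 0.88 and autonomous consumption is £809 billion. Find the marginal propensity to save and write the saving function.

MPS = 1 − MPC = 1 − 0.88 = 0.12
S = Y − C = -809 + 0.12Y

MPS = 0.12; S = -809 + 0.12Y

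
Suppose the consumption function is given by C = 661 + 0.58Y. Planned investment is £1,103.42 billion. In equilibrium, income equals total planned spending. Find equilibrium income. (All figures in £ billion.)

Y = C + I = 661 + 0.58Y + 1103.42
Y − 0.58Y = 1764.42
0.42Y = 1764.42, so Y = 1764.42/0.42 = 4201

Y = 4201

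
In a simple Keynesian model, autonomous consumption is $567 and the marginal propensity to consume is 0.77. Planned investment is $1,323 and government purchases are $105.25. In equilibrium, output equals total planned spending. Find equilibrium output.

Y = C + I + G = 567 + 0.77Y + 1323 + 105.25
Y − 0.77Y = 1995.25
0.23Y = 1995.25, so Y = 1995.25/0.23 = 8675

Y = 8675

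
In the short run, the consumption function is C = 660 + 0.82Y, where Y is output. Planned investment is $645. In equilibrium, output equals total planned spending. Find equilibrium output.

Y = C + I = 660 + 0.82Y + 645
Y − 0.82Y = 1305
0.18Y = 1305, so Y = 1305/0.18 = 7250

Y = 7250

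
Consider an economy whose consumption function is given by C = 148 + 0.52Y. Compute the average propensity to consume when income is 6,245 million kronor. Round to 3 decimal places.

APC = 0.544

C = 148 + 0.52(6245) = 3395.4
APC = C/Y = 3395.4/6245 = 0.544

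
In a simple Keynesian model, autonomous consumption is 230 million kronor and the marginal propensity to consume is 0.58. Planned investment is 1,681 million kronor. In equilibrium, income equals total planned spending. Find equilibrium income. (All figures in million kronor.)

Y = 4550

Y = C + I = 230 + 0.58Y + 1681
Y − 0.58Y = 1911
0.42Y = 1911, so Y = 1911/0.42 = 4550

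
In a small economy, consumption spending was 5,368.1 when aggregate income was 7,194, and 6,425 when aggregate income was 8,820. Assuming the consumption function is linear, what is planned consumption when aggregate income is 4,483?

C = 3605.95

MPC = (6425 − 5368.1)/(8820 − 7194) = 1056.9/1626 = 0.65
a = 5368.1 − 0.65(7194) = 5368.1 − 4676.1 = 692
C = 692 + 0.65(4483) = 692 + 2913.95 = 3605.95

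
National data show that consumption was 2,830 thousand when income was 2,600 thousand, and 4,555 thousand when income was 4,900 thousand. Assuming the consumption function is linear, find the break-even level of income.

Y = 3520

MPC = (4555 − 2830)/(4900 − 2600) = 1725/2300 = 0.75
a = 2830 − 0.75(2600) = 2830 − 1950 = 880
Break-even: Y = a/(1−MPC) = 880/0.25 = 3520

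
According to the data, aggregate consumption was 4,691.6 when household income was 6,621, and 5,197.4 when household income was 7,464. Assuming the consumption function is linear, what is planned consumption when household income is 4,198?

C = 3237.8

MPC = (5197.4 − 4691.6)/(7464 − 6621) = 505.8/843 = 0.6
a = 4691.6 − 0.6(6621) = 4691.6 − 3972.6 = 719
C = 719 + 0.6(4198) = 719 + 2518.8 = 3237.8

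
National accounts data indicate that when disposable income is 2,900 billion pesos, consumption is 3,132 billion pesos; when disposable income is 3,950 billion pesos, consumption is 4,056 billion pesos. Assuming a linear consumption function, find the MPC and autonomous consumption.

MPC = 0.88; a = 580

MPC = ΔC/ΔY = (4056 − 3132)/(3950 − 2900) = 924/1050 = 0.88
a = C − MPC·Y = 3132 − 0.88(2900) = 3132 − 2552 = 580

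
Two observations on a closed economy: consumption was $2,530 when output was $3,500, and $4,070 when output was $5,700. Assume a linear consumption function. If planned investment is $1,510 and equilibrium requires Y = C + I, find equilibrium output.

MPC = (4070 − 2530)/(5700 − 3500) = 1540/2200 = 0.7
a = 2530 − 0.7(3500) = 80
Equilibrium: Y = 80 + 0.7Y + 1510
0.3Y = 1590, so Y = 1590/0.3 = 5300

Y = 5300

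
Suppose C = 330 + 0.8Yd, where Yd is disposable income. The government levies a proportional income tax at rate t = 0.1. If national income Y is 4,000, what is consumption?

C = 3210

Yd = (1 − 0.1)(4000) = 0.9(4000) = 3600
C = 330 + 0.8(3600) = 330 + 2880 = 3210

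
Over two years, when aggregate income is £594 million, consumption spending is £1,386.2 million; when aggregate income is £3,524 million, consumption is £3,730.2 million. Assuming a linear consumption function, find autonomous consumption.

MPC = ΔC/ΔY = (3730.2 − 1386.2)/(3524 − 594) = 2344/2930 = 0.8
a = C − MPC·Y = 1386.2 − 0.8(594) = 1386.2 − 475.2 = 911

a = 911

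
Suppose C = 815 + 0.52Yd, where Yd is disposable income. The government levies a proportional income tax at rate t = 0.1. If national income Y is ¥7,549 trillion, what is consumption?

C = 4347.932

Yd = (1 − 0.1)(7549) = 0.9(7549) = 6794.1
C = 815 + 0.52(6794.1) = 815 + 3532.932 = 4347.932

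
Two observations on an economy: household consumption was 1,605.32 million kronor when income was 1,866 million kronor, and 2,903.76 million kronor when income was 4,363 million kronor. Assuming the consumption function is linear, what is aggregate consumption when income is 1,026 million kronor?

MPC = (2903.76 − 1605.32)/(4363 − 1866) = 1298.44/2497 = 0.52
a = 1605.32 − 0.52(1866) = 1605.32 − 970.32 = 635
C = 635 + 0.52(1026) = 635 + 533.52 = 1168.52

C = 1168.52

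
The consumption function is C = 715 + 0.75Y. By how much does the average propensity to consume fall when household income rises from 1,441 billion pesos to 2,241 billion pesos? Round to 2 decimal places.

ΔAPC = 0.18

At Y = 1441: C = 715 + 0.75(1441) = 1795.75, APC = 1795.75/1441 = 1.246
At Y = 2241: C = 2395.75, APC = 2395.75/2241 = 1.069
Fall in APC = 1.246 − 1.069 = 0.177 ≈ 0.18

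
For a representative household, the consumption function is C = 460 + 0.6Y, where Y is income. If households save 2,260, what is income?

Y = 6800

S = Y − C = -460 + 0.4Y
-460 + 0.4Y = 2260, so 0.4Y = 2720 and Y = 6800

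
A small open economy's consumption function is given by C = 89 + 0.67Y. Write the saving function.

S = Y − C = Y − (89 + 0.67Y) = -89 + (1 − 0.67)Y

S = -89 + 0.33Y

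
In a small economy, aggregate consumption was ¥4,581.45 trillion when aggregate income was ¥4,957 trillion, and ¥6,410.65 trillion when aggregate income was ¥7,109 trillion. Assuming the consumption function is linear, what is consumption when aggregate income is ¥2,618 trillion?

MPC = (6410.65 − 4581.45)/(7109 − 4957) = 1829.2/2152 = 0.85
a = 4581.45 − 0.85(4957) = 4581.45 − 4213.45 = 368
C = 368 + 0.85(2618) = 368 + 2225.3 = 2593.3

C = 2593.3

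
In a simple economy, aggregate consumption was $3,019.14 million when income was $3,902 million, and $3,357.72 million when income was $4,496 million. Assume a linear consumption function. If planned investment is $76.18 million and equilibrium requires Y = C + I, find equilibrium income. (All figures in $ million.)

MPC = (3357.72 − 3019.14)/(4496 − 3902) = 338.58/594 = 0.57
a = 3019.14 − 0.57(3902) = 795
Equilibrium: Y = 795 + 0.57Y + 76.18
0.43Y = 871.18, so Y = 871.18/0.43 = 2026

Y = 2026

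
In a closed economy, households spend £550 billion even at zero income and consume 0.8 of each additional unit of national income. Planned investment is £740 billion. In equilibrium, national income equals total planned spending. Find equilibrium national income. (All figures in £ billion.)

Y = C + I = 550 + 0.8Y + 740
Y − 0.8Y = 1290
0.2Y = 1290, so Y = 1290/0.2 = 6450

Y = 6450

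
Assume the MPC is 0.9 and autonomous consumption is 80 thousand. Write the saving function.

S = Y − C = Y − (80 + 0.9Y) = -80 + (1 − 0.9)Y

S = -80 + 0.1Y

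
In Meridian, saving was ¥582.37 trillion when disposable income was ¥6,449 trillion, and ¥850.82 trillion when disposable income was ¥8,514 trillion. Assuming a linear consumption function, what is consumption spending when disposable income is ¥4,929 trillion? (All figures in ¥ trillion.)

MPS = ΔS/ΔY = (850.82 − 582.37)/(8514 − 6449) = 268.45/2065 = 0.13
MPC = 1 − MPS = 0.87
Autonomous saving = 582.37 − 0.13(6449) = -256, so a = 256
C = 256 + 0.87(4929) = 256 + 4288.23 = 4544.23

C = 4544.23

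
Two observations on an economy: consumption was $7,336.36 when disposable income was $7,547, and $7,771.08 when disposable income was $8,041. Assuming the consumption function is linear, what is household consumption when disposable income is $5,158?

C = 5234.04

MPC = (7771.08 − 7336.36)/(8041 − 7547) = 434.72/494 = 0.88
a = 7336.36 − 0.88(7547) = 7336.36 − 6641.36 = 695
C = 695 + 0.88(5158) = 695 + 4539.04 = 5234.04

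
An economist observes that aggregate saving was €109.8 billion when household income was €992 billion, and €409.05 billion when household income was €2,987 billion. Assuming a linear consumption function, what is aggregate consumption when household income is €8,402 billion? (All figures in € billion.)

C = 7180.7

MPS = ΔS/ΔY = (409.05 − 109.8)/(2987 − 992) = 299.25/1995 = 0.15
MPC = 1 − MPS = 0.85
Autonomous saving = 109.8 − 0.15(992) = -39, so a = 39
C = 39 + 0.85(8402) = 39 + 7141.7 = 7180.7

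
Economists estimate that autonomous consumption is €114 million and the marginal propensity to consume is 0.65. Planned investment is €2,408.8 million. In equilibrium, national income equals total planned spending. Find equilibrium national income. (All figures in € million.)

Y = C + I = 114 + 0.65Y + 2408.8
Y − 0.65Y = 2522.8
0.35Y = 2522.8, so Y = 2522.8/0.35 = 7208

Y = 7208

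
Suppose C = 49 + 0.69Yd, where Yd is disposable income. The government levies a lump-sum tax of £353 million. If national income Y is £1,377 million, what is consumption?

C = 755.56

Yd = Y − T = 1377 − 353 = 1024
C = 49 + 0.69(1024) = 49 + 706.56 = 755.56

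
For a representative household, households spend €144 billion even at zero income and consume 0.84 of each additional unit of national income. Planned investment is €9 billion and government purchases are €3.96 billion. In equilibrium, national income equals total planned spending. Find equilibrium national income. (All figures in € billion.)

Y = C + I + G = 144 + 0.84Y + 9 + 3.96
Y − 0.84Y = 156.96
0.16Y = 156.96, so Y = 156.96/0.16 = 981

Y = 981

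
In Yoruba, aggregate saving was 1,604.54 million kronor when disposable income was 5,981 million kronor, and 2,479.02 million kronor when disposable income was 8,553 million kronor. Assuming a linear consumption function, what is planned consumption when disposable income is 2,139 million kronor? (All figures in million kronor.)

MPS = ΔS/ΔY = (2479.02 − 1604.54)/(8553 − 5981) = 874.48/2572 = 0.34
MPC = 1 − MPS = 0.66
Autonomous saving = 1604.54 − 0.34(5981) = -429, so a = 429
C = 429 + 0.66(2139) = 429 + 1411.74 = 1840.74

C = 1840.74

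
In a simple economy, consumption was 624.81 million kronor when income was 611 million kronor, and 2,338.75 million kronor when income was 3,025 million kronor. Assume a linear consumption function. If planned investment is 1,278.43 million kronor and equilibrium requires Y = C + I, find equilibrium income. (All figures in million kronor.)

MPC = (2338.75 − 624.81)/(3025 − 611) = 1713.94/2414 = 0.71
a = 624.81 − 0.71(611) = 191
Equilibrium: Y = 191 + 0.71Y + 1278.43
0.29Y = 1469.43, so Y = 1469.43/0.29 = 5067

Y = 5067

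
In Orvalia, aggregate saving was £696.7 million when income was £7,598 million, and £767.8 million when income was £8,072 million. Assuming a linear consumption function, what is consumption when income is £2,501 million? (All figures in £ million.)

C = 2568.85

MPS = ΔS/ΔY = (767.8 − 696.7)/(8072 − 7598) = 71.1/474 = 0.15
MPC = 1 − MPS = 0.85
Autonomous saving = 696.7 − 0.15(7598) = -443, so a = 443
C = 443 + 0.85(2501) = 443 + 2125.85 = 2568.85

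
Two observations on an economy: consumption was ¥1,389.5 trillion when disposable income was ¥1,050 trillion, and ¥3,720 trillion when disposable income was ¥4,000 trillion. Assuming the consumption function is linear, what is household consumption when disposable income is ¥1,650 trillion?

C = 1863.5

MPC = (3720 − 1389.5)/(4000 − 1050) = 2330.5/2950 = 0.79
a = 1389.5 − 0.79(1050) = 1389.5 − 829.5 = 560
C = 560 + 0.79(1650) = 560 + 1303.5 = 1863.5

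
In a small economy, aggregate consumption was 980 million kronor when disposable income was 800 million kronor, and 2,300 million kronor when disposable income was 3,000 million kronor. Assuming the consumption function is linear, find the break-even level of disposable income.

MPC = (2300 − 980)/(3000 − 800) = 1320/2200 = 0.6
a = 980 − 0.6(800) = 980 − 480 = 500
Break-even: Y = a/(1−MPC) = 500/0.4 = 1250

Y = 1250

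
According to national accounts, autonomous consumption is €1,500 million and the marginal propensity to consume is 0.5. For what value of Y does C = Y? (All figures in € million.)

At break-even, C = Y: 1500 + 0.5Y = Y
0.5Y = 1500, so Y = 1500/0.5 = 3000

Y = 3000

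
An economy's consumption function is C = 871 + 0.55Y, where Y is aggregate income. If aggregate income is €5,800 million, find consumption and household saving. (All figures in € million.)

C = 871 + 0.55(5800) = 871 + 3190 = 4061
S = Y − C = 5800 − 4061 = 1739

C = 4061; S = 1739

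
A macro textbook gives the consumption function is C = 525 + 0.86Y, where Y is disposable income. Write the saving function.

S = -525 + 0.14Y

S = Y − C = Y − (525 + 0.86Y) = -525 + (1 − 0.86)Y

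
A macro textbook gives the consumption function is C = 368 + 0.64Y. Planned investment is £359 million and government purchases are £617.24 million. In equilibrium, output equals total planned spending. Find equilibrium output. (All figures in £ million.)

Y = C + I + G = 368 + 0.64Y + 359 + 617.24
Y − 0.64Y = 1344.24
0.36Y = 1344.24, so Y = 1344.24/0.36 = 3734

Y = 3734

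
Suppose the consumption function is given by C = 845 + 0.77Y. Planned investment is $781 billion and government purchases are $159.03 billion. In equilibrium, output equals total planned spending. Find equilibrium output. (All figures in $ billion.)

Y = 7761

Y = C + I + G = 845 + 0.77Y + 781 + 159.03
Y − 0.77Y = 1785.03
0.23Y = 1785.03, so Y = 1785.03/0.23 = 7761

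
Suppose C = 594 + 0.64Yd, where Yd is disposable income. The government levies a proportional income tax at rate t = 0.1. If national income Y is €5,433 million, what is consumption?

Yd = (1 − 0.1)(5433) = 0.9(5433) = 4889.7
C = 594 + 0.64(4889.7) = 594 + 3129.408 = 3723.408

C = 3723.408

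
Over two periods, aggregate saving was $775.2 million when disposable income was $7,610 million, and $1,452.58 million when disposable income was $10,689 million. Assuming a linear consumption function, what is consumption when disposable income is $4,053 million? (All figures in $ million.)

C = 4060.34

MPS = ΔS/ΔY = (1452.58 − 775.2)/(10689 − 7610) = 677.38/3079 = 0.22
MPC = 1 − MPS = 0.78
Autonomous saving = 775.2 − 0.22(7610) = -899, so a = 899
C = 899 + 0.78(4053) = 899 + 3161.34 = 4060.34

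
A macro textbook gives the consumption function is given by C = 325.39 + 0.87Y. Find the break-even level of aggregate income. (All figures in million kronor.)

Y = 2503

At break-even, C = Y: 325.39 + 0.87Y = Y
0.13Y = 325.39, so Y = 325.39/0.13 = 2503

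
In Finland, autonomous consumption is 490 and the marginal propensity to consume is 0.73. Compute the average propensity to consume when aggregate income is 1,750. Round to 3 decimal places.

APC = 1.010

C = 490 + 0.73(1750) = 1767.5
APC = C/Y = 1767.5/1750 = 1.010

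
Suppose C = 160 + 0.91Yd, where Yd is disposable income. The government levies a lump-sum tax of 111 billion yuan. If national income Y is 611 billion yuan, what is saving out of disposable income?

S = -115

Yd = Y − T = 611 − 111 = 500
C = 160 + 0.91(500) = 160 + 455 = 615
S = Yd − C = 500 − 615 = -115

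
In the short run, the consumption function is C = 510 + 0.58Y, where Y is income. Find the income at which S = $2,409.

Y = 6950

S = Y − C = -510 + 0.42Y
-510 + 0.42Y = 2409, so 0.42Y = 2919 and Y = 6950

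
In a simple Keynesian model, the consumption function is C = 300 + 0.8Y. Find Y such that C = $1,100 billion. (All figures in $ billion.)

300 + 0.8Y = 1100
0.8Y = 800, so Y = 800/0.8 = 1000

Y = 1000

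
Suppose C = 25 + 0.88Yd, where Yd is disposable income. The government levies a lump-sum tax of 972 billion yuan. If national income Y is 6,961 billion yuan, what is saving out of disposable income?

Yd = Y − T = 6961 − 972 = 5989
C = 25 + 0.88(5989) = 25 + 5270.32 = 5295.32
S = Yd − C = 5989 − 5295.32 = 693.68

S = 693.68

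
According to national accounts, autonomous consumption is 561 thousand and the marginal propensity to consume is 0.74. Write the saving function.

S = -561 + 0.26Y

S = Y − C = Y − (561 + 0.74Y) = -561 + (1 − 0.74)Y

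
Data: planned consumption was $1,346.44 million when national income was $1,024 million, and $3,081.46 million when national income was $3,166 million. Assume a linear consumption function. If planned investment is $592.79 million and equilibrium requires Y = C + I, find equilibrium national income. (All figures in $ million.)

MPC = (3081.46 − 1346.44)/(3166 − 1024) = 1735.02/2142 = 0.81
a = 1346.44 − 0.81(1024) = 517
Equilibrium: Y = 517 + 0.81Y + 592.79
0.19Y = 1109.79, so Y = 1109.79/0.19 = 5841

Y = 5841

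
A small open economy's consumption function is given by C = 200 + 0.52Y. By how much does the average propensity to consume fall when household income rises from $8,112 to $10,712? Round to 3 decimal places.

At Y = 8112: C = 200 + 0.52(8112) = 4418.24, APC = 4418.24/8112 = 0.5447
At Y = 10712: C = 5770.24, APC = 5770.24/10712 = 0.5387
Fall in APC = 0.5447 − 0.5387 = 0.006

ΔAPC = 0.006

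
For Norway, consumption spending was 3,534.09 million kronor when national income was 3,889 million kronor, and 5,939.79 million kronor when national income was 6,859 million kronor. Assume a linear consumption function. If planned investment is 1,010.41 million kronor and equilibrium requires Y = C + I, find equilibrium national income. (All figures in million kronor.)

MPC = (5939.79 − 3534.09)/(6859 − 3889) = 2405.7/2970 = 0.81
a = 3534.09 − 0.81(3889) = 384
Equilibrium: Y = 384 + 0.81Y + 1010.41
0.19Y = 1394.41, so Y = 1394.41/0.19 = 7339

Y = 7339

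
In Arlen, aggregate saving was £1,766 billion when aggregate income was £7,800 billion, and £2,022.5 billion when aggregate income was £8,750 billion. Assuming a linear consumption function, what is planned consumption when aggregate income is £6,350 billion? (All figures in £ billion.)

MPS = ΔS/ΔY = (2022.5 − 1766)/(8750 − 7800) = 256.5/950 = 0.27
MPC = 1 − MPS = 0.73
Autonomous saving = 1766 − 0.27(7800) = -340, so a = 340
C = 340 + 0.73(6350) = 340 + 4635.5 = 4975.5

C = 4975.5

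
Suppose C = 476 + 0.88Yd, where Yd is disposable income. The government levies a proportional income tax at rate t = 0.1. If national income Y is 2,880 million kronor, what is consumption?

C = 2756.96

Yd = (1 − 0.1)(2880) = 0.9(2880) = 2592
C = 476 + 0.88(2592) = 476 + 2280.96 = 2756.96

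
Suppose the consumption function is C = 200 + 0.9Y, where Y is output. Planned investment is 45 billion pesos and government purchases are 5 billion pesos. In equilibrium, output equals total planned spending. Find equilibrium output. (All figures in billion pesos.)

Y = 2500

Y = C + I + G = 200 + 0.9Y + 45 + 5
Y − 0.9Y = 250
0.1Y = 250, so Y = 250/0.1 = 2500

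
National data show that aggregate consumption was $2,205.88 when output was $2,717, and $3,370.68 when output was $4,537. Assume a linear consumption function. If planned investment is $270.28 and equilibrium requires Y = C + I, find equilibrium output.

Y = 2048

MPC = (3370.68 − 2205.88)/(4537 − 2717) = 1164.8/1820 = 0.64
a = 2205.88 − 0.64(2717) = 467
Equilibrium: Y = 467 + 0.64Y + 270.28
0.36Y = 737.28, so Y = 737.28/0.36 = 2048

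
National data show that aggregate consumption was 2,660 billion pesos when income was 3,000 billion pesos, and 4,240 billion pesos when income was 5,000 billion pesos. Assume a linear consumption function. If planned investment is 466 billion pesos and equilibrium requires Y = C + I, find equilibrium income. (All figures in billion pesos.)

MPC = (4240 − 2660)/(5000 − 3000) = 1580/2000 = 0.79
a = 2660 − 0.79(3000) = 290
Equilibrium: Y = 290 + 0.79Y + 466
0.21Y = 756, so Y = 756/0.21 = 3600

Y = 3600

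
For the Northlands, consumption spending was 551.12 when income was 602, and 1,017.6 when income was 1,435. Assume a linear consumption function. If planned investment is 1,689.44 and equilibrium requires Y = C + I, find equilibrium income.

MPC = (1017.6 − 551.12)/(1435 − 602) = 466.48/833 = 0.56
a = 551.12 − 0.56(602) = 214
Equilibrium: Y = 214 + 0.56Y + 1689.44
0.44Y = 1903.44, so Y = 1903.44/0.44 = 4326

Y = 4326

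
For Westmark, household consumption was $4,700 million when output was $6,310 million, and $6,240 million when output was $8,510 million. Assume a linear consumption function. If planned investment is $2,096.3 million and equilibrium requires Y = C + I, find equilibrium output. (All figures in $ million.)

Y = 7931

MPC = (6240 − 4700)/(8510 − 6310) = 1540/2200 = 0.7
a = 4700 − 0.7(6310) = 283
Equilibrium: Y = 283 + 0.7Y + 2096.3
0.3Y = 2379.3, so Y = 2379.3/0.3 = 7931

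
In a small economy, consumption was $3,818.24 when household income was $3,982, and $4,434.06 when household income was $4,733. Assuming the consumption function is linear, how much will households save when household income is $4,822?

S = 314.96

MPC = (4434.06 − 3818.24)/(4733 − 3982) = 615.82/751 = 0.82
a = 3818.24 − 0.82(3982) = 3818.24 − 3265.24 = 553
C = 553 + 0.82(4822) = 4507.04
S = 4822 − 4507.04 = 314.96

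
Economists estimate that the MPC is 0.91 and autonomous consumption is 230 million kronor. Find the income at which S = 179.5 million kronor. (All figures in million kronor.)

S = Y − C = -230 + 0.09Y
-230 + 0.09Y = 179.5, so 0.09Y = 409.5 and Y = 4550

Y = 4550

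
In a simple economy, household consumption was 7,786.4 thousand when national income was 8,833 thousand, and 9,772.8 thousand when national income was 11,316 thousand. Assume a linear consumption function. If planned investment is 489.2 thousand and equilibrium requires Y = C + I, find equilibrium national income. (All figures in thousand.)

MPC = (9772.8 − 7786.4)/(11316 − 8833) = 1986.4/2483 = 0.8
a = 7786.4 − 0.8(8833) = 720
Equilibrium: Y = 720 + 0.8Y + 489.2
0.2Y = 1209.2, so Y = 1209.2/0.2 = 6046

Y = 6046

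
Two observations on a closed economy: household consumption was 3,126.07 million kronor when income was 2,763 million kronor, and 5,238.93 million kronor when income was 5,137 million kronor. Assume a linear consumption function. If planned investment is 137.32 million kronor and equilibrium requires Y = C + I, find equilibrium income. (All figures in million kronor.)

MPC = (5238.93 − 3126.07)/(5137 − 2763) = 2112.86/2374 = 0.89
a = 3126.07 − 0.89(2763) = 667
Equilibrium: Y = 667 + 0.89Y + 137.32
0.11Y = 804.32, so Y = 804.32/0.11 = 7312

Y = 7312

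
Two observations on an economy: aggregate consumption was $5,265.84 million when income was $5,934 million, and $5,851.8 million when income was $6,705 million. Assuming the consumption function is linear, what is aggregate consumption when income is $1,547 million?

MPC = (5851.8 − 5265.84)/(6705 − 5934) = 585.96/771 = 0.76
a = 5265.84 − 0.76(5934) = 5265.84 − 4509.84 = 756
C = 756 + 0.76(1547) = 756 + 1175.72 = 1931.72

C = 1931.72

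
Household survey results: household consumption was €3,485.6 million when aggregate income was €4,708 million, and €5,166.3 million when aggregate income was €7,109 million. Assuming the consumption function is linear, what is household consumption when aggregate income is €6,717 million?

C = 4891.9

MPC = (5166.3 − 3485.6)/(7109 − 4708) = 1680.7/2401 = 0.7
a = 3485.6 − 0.7(4708) = 3485.6 − 3295.6 = 190
C = 190 + 0.7(6717) = 190 + 4701.9 = 4891.9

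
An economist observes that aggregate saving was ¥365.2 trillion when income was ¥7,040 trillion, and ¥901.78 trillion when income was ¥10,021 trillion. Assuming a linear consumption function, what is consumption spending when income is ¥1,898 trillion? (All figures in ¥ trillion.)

MPS = ΔS/ΔY = (901.78 − 365.2)/(10021 − 7040) = 536.58/2981 = 0.18
MPC = 1 − MPS = 0.82
Autonomous saving = 365.2 − 0.18(7040) = -902, so a = 902
C = 902 + 0.82(1898) = 902 + 1556.36 = 2458.36

C = 2458.36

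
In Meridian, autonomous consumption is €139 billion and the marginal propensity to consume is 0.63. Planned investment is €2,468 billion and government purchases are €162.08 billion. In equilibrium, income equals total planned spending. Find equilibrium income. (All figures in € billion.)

Y = C + I + G = 139 + 0.63Y + 2468 + 162.08
Y − 0.63Y = 2769.08
0.37Y = 2769.08, so Y = 2769.08/0.37 = 7484

Y = 7484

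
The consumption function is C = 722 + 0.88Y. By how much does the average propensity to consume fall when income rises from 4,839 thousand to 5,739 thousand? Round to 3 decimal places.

ΔAPC = 0.023

At Y = 4839: C = 722 + 0.88(4839) = 4980.32, APC = 4980.32/4839 = 1.0292
At Y = 5739: C = 5772.32, APC = 5772.32/5739 = 1.0058
Fall in APC = 1.0292 − 1.0058 = 0.0234 ≈ 0.023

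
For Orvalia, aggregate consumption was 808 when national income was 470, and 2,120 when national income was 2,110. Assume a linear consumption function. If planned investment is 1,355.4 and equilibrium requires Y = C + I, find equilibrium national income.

MPC = (2120 − 808)/(2110 − 470) = 1312/1640 = 0.8
a = 808 − 0.8(470) = 432
Equilibrium: Y = 432 + 0.8Y + 1355.4
0.2Y = 1787.4, so Y = 1787.4/0.2 = 8937

Y = 8937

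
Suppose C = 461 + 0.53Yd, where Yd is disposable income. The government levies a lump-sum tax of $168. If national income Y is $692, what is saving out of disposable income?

Yd = Y − T = 692 − 168 = 524
C = 461 + 0.53(524) = 461 + 277.72 = 738.72
S = Yd − C = 524 − 738.72 = -214.72

S = -214.72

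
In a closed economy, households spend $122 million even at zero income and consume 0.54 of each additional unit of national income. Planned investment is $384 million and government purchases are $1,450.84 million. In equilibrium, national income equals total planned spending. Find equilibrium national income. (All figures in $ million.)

Y = C + I + G = 122 + 0.54Y + 384 + 1450.84
Y − 0.54Y = 1956.84
0.46Y = 1956.84, so Y = 1956.84/0.46 = 4254

Y = 4254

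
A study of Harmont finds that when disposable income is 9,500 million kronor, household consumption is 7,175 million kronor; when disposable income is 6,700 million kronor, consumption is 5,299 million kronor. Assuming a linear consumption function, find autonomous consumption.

MPC = ΔC/ΔY = (7175 − 5299)/(9500 − 6700) = 1876/2800 = 0.67
a = C − MPC·Y = 5299 − 0.67(6700) = 5299 − 4489 = 810

a = 810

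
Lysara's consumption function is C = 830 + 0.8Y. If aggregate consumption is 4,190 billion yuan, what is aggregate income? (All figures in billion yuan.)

830 + 0.8Y = 4190
0.8Y = 3360, so Y = 3360/0.8 = 4200

Y = 4200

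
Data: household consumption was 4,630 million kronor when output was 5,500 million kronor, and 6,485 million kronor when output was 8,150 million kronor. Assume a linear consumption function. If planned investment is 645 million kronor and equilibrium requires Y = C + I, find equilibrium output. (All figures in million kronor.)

MPC = (6485 − 4630)/(8150 − 5500) = 1855/2650 = 0.7
a = 4630 − 0.7(5500) = 780
Equilibrium: Y = 780 + 0.7Y + 645
0.3Y = 1425, so Y = 1425/0.3 = 4750

Y = 4750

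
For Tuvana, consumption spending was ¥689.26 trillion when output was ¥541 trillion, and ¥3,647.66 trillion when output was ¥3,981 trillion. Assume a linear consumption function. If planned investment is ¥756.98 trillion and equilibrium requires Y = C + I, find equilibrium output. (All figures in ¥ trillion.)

MPC = (3647.66 − 689.26)/(3981 − 541) = 2958.4/3440 = 0.86
a = 689.26 − 0.86(541) = 224
Equilibrium: Y = 224 + 0.86Y + 756.98
0.14Y = 980.98, so Y = 980.98/0.14 = 7007

Y = 7007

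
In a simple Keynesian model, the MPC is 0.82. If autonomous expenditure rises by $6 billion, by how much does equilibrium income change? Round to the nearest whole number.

ΔY ≈ 33

The multiplier is 1/(1 − MPC) = 1/0.18.
ΔY = 6/0.18 = 33.33 ≈ 33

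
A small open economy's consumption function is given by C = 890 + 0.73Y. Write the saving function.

S = Y − C = Y − (890 + 0.73Y) = -890 + (1 − 0.73)Y

S = -890 + 0.27Y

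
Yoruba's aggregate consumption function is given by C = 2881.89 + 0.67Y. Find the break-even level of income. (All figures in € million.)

Y = 8733

At break-even, C = Y: 2881.89 + 0.67Y = Y
0.33Y = 2881.89, so Y = 2881.89/0.33 = 8733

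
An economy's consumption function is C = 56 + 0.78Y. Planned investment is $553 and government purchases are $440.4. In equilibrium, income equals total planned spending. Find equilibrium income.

Y = C + I + G = 56 + 0.78Y + 553 + 440.4
Y − 0.78Y = 1049.4
0.22Y = 1049.4, so Y = 1049.4/0.22 = 4770

Y = 4770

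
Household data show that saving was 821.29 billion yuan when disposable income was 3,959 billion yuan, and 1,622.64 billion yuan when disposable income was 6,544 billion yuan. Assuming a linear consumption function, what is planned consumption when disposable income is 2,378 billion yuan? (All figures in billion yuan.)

MPS = ΔS/ΔY = (1622.64 − 821.29)/(6544 − 3959) = 801.35/2585 = 0.31
MPC = 1 − MPS = 0.69
Autonomous saving = 821.29 − 0.31(3959) = -406, so a = 406
C = 406 + 0.69(2378) = 406 + 1640.82 = 2046.82

C = 2046.82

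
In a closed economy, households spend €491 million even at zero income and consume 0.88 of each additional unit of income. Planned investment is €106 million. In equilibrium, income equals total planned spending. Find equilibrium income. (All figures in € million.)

Y = C + I = 491 + 0.88Y + 106
Y − 0.88Y = 597
0.12Y = 597, so Y = 597/0.12 = 4975

Y = 4975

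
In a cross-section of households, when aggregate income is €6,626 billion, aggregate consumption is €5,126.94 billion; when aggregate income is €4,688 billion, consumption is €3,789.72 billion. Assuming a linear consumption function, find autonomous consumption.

MPC = ΔC/ΔY = (5126.94 − 3789.72)/(6626 − 4688) = 1337.22/1938 = 0.69
a = C − MPC·Y = 3789.72 − 0.69(4688) = 3789.72 − 3234.72 = 555

a = 555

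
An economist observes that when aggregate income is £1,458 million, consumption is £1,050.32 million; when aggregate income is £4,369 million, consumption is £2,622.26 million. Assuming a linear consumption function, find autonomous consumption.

MPC = ΔC/ΔY = (2622.26 − 1050.32)/(4369 − 1458) = 1571.94/2911 = 0.54
a = C − MPC·Y = 1050.32 − 0.54(1458) = 1050.32 − 787.32 = 263

a = 263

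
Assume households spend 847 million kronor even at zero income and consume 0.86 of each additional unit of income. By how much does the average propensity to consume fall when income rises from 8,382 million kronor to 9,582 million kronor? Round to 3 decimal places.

ΔAPC = 0.013

At Y = 8382: C = 847 + 0.86(8382) = 8055.52, APC = 8055.52/8382 = 0.9610
At Y = 9582: C = 9087.52, APC = 9087.52/9582 = 0.9484
Fall in APC = 0.9610 − 0.9484 = 0.0126 ≈ 0.013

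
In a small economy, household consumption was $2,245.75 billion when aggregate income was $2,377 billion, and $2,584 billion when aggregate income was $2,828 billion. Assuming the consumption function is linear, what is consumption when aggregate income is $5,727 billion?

MPC = (2584 − 2245.75)/(2828 − 2377) = 338.25/451 = 0.75
a = 2245.75 − 0.75(2377) = 2245.75 − 1782.75 = 463
C = 463 + 0.75(5727) = 463 + 4295.25 = 4758.25

C = 4758.25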